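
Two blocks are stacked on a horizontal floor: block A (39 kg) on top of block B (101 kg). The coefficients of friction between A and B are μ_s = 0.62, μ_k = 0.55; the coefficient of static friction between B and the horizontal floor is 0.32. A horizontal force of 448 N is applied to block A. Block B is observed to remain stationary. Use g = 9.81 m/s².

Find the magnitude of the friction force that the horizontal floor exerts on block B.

f ≈ 210 N

Between the blocks, N₁ = m_A g = 382.6 N.
So the A–B interface can sustain at most μ_s N₁ = 237.2 N of static friction.
Since P = 448 N > 237.2 N, A slides on B; the A–B friction is kinetic: f₁ = μ_k N₁ = 0.55×382.6 = 210 N.
By Newton's third law B feels 210 N forward from A. With B stationary, the floor's static friction on B balances it: f₂ = 210 N (well within μ_s(m_A+m_B)g = 439.5 N).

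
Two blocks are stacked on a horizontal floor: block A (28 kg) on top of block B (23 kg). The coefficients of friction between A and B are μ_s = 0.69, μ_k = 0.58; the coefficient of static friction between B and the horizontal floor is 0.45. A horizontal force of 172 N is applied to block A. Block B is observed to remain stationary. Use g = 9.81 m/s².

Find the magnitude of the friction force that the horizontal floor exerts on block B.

Normal force at the A–B interface: N₁ = m_A g = 274.7 N.
Maximum static friction on A from B: μ_s N₁ = 0.69×274.7 = 189.5 N.
P = 172 N is within that limit, so A and B move together (both at rest); the A–B friction is simply f₁ = P = 172 N.
By Newton's third law B feels 172 N forward from A. With B stationary, the floor's static friction on B balances it: f₂ = 172 N (well within μ_s(m_A+m_B)g = 225.1 N).

f ≈ 172 N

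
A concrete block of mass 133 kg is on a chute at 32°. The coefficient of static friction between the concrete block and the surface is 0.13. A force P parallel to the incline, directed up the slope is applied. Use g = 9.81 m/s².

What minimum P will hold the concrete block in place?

The concrete block tends to slide down (tan θ > μ_s), so at the point of impending slip friction acts up-slope at its limit: f = μ_s N.
P is parallel to the surface, so N = m g cos θ = 1110 N.
Along the incline: P + μ_s N = m g sin θ, so P = 691 − 0.13×1110 = 548 N.

P_min ≈ 548 N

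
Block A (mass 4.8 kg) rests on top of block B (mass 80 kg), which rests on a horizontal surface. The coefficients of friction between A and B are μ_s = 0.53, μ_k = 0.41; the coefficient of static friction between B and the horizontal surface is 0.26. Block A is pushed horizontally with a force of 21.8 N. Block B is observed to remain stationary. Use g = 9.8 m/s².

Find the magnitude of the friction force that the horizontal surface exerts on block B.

The normal force B exerts on A is simply A's weight, N₁ = 47.04 N.
So the A–B interface can sustain at most μ_s N₁ = 24.93 N of static friction.
P = 21.8 N is within that limit, so A and B move together (both at rest); the A–B friction is simply f₁ = P = 21.8 N.
By Newton's third law B feels 21.8 N forward from A. With B stationary, the floor's static friction on B balances it: f₂ = 21.8 N (well within μ_s(m_A+m_B)g = 216.1 N).

f ≈ 21.8 N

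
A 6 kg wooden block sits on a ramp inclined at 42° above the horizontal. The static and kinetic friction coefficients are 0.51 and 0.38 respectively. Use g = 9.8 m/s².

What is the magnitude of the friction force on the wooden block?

f ≈ 16.6 N (up the incline)

The normal reaction is N = m g cos θ = 43.7 N.
Along the slope the weight component is m g sin θ = 39.34 N; friction must supply exactly this, acting up-slope.
The static-friction ceiling is μ_s N = 0.51 × 43.7 = 22.29 N.
|39.34| exceeds 22.29 N, so the wooden block slips down-slope; friction is kinetic, f = μ_k N = 0.38×43.7 = 16.6 N.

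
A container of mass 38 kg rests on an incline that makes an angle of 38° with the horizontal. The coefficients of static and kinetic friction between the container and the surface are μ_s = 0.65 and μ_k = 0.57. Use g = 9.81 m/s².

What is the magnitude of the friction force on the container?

Normal force: N = m g cos θ = 38 × 9.81 × cos 38° = 293.8 N.
For equilibrium along the incline, friction must balance the weight component: f = m g sin θ = 229.5 N up the slope.
Maximum static friction available: μ_s N = 0.65 × 293.8 = 190.9 N.
Since |229.5| > 190.9 N, static friction cannot hold it; the container slides down the incline and kinetic friction applies: f = μ_k N = 0.57 × 293.8 = 167 N.

f ≈ 167 N (up the incline)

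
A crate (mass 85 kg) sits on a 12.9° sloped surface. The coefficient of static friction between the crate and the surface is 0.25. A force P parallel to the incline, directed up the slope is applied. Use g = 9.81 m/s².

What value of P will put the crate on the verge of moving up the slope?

P ≈ 389 N

At impending motion up the slope, friction acts down-slope at its limit: f = μ_s N.
P is parallel to the surface, so N = m g cos θ = 813 N.
Along the incline: P = m g sin θ + μ_s N = 186 + 0.25×813 = 389 N.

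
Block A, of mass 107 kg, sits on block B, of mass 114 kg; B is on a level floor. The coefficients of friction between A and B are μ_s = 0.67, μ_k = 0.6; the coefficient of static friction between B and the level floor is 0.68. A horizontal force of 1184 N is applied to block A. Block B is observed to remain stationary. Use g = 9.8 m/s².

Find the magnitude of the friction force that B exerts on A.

f ≈ 629 N

Normal force at the A–B interface: N₁ = m_A g = 1049 N.
So the A–B interface can sustain at most μ_s N₁ = 702.6 N of static friction.
P = 1184 N exceeds that limit, so A slips over B and the interface friction becomes kinetic: f₁ = μ_k N₁ = 0.6×1049 = 629 N.
B experiences an equal 629 N forward from A (third law). B is in equilibrium, so the floor supplies f₂ = 629 N of static friction (limit μ_s(m_A+m_B)g = 1473 N, not exceeded).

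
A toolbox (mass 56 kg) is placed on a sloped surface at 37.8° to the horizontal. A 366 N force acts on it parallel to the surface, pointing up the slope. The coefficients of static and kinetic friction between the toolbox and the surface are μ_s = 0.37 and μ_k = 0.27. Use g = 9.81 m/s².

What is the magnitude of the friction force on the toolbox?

f ≈ 29.3 N (down the incline)

Normal force: N = m g cos θ = 56 × 9.81 × cos 37.8° = 434.1 N.
For equilibrium along the incline the friction force must supply f = m g sin θ − P = 336.7 − 366 = -29.29 N (positive meaning up-slope).
Maximum static friction available: μ_s N = 0.37 × 434.1 = 160.6 N.
Since |-29.29| ≤ 160.6 N, static friction is sufficient; f equals the required value, not μ_s N.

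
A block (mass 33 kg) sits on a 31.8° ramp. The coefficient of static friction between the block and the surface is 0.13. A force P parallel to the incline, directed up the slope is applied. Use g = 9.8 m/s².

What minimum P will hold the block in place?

The block tends to slide down (tan θ > μ_s), so at the point of impending slip friction acts up-slope at its limit: f = μ_s N.
P is parallel to the surface, so N = m g cos θ = 275 N.
Along the incline: P + μ_s N = m g sin θ, so P = 170 − 0.13×275 = 135 N.

P_min ≈ 135 N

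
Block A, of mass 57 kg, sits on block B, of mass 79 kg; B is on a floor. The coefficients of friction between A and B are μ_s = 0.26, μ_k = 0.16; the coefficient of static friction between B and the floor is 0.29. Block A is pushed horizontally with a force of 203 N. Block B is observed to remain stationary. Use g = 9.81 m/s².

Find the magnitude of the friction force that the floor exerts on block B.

The normal force B exerts on A is simply A's weight, N₁ = 559.2 N.
Maximum static friction on A from B: μ_s N₁ = 0.26×559.2 = 145.4 N.
Since P = 203 N > 145.4 N, A slides on B; the A–B friction is kinetic: f₁ = μ_k N₁ = 0.16×559.2 = 89.5 N.
By Newton's third law B feels 89.5 N forward from A. With B stationary, the floor's static friction on B balances it: f₂ = 89.5 N (well within μ_s(m_A+m_B)g = 386.9 N).

f ≈ 89.5 N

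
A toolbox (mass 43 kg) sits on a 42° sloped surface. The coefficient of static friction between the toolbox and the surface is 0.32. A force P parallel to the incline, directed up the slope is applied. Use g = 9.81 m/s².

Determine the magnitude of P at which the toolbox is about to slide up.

P ≈ 383 N

At impending motion up the slope, friction acts down-slope at its limit: f = μ_s N.
P is parallel to the surface, so N = m g cos θ = 313 N.
Along the incline: P = m g sin θ + μ_s N = 282 + 0.32×313 = 383 N.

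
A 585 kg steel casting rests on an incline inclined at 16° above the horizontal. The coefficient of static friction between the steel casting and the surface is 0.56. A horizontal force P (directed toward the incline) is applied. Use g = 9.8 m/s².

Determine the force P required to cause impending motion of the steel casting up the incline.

At impending motion up the slope, friction acts down-slope at its limit: f = μ_s N.
Perpendicular to the incline: N = m g cos θ + P sin θ.
Along the incline: P cos θ = m g sin θ + μ_s N = m g sin θ + μ_s (m g cos θ + P sin θ).
Solving, P (cos θ − μ_s sin θ) = m g (sin θ + μ_s cos θ), so P = 585×9.8×(sin 16° + 0.56 cos 16°)/(cos 16° − 0.56 sin 16°) = 5730×0.8139/0.8069 = 5780 N.

P ≈ 5780 N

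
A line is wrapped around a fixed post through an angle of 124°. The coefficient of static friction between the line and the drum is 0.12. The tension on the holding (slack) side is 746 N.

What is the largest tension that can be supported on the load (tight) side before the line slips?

At impending slip the capstan equation gives T₂/T₁ = e^{μβ} with β in radians.
β = 124° × π/180 = 2.164 rad.
e^{μβ} = e^{0.12×2.164} = 1.297.
T₂ = T₁ · e^{μβ} = 746 × 1.297 = 967 N.

T_max ≈ 967 N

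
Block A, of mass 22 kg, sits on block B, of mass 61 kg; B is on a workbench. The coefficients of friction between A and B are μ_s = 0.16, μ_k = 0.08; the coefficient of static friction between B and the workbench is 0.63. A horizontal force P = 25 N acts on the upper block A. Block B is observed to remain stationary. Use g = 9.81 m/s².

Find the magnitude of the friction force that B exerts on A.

Normal force at the A–B interface: N₁ = m_A g = 215.8 N.
Maximum static friction on A from B: μ_s N₁ = 0.16×215.8 = 34.53 N.
Since P = 25 N ≤ 34.53 N, A does not slip on B; friction on A equals P = 25 N.
B experiences an equal 25 N forward from A (third law). B is in equilibrium, so the floor supplies f₂ = 25 N of static friction (limit μ_s(m_A+m_B)g = 513 N, not exceeded).

f ≈ 25 N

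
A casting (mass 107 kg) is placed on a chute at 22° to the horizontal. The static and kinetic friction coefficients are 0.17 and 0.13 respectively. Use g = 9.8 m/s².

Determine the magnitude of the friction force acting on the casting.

f ≈ 126 N (up the incline)

The normal reaction is N = m g cos θ = 972.2 N.
For equilibrium along the incline, friction must balance the weight component: f = m g sin θ = 392.8 N up the slope.
Static friction can supply at most μ_s N = 165.3 N.
Since |392.8| > 165.3 N, static friction cannot hold it; the casting slides down the incline and kinetic friction applies: f = μ_k N = 0.13 × 972.2 = 126 N.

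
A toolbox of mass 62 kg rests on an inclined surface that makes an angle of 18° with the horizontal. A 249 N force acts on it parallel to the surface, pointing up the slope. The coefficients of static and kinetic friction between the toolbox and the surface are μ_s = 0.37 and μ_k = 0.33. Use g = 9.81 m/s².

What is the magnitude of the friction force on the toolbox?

f ≈ 61 N (down the incline)

Perpendicular to the surface, N = m g cos θ = 62·9.81·cos 18° = 578.5 N.
For equilibrium along the incline the friction force must supply f = m g sin θ − P = 188 − 249 = -61.05 N (positive meaning up-slope).
Static friction can supply at most μ_s N = 214 N.
Since |-61.05| ≤ 214 N, static friction is sufficient; f equals the required value, not μ_s N.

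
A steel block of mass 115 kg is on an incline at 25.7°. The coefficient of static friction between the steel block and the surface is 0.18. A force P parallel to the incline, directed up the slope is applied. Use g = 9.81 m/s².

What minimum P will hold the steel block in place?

P_min ≈ 306 N

The steel block tends to slide down (tan θ > μ_s), so at the point of impending slip friction acts up-slope at its limit: f = μ_s N.
P is parallel to the surface, so N = m g cos θ = 1020 N.
Along the incline: P + μ_s N = m g sin θ, so P = 489 − 0.18×1020 = 306 N.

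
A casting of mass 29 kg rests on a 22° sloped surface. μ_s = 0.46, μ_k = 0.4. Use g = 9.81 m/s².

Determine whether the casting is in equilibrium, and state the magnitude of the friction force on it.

f ≈ 107 N

N = m g cos θ = 264 N.
Down-slope weight component: m g sin θ = 107 N.
μ_s N = 121 N.
107 ≤ 121 N, so it stays put; friction = 107 N.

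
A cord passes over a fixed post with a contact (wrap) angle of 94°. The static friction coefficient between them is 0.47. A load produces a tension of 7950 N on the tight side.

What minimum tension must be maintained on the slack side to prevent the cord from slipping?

T_min ≈ 3680 N

Capstan equation at impending slip: T_tight/T_slack = e^{μβ}.
β = 94° = 1.641 rad; e^{μβ} = e^{0.47×1.641} = 2.162.
T_slack = T_tight / e^{μβ} = 7950 / 2.162 = 3680 N.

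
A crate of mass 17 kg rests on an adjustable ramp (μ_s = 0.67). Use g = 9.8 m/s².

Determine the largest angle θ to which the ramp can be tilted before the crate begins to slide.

At the slip threshold, m g sin θ = μ_s · m g cos θ, so tan θ = μ_s.
θ_max = arctan(0.67) = 33.8°.

θ_max ≈ 33.8°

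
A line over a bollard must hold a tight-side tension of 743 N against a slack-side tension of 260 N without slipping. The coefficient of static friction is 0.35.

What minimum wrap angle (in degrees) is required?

T₂/T₁ = e^{μβ} → β = ln(T₂/T₁)/μ.
β = ln(743/260)/0.35 = 1.05/0.35 = 3 rad.
In degrees: β = 3 × 180/π = 172°.

β_min ≈ 172°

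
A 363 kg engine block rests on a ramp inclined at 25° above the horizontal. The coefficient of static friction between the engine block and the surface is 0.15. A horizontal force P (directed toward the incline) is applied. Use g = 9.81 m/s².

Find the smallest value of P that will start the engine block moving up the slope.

At impending motion up the slope, friction acts down-slope at its limit: f = μ_s N.
Perpendicular to the incline: N = m g cos θ + P sin θ.
Along the incline: P cos θ = m g sin θ + μ_s N = m g sin θ + μ_s (m g cos θ + P sin θ).
Solving, P (cos θ − μ_s sin θ) = m g (sin θ + μ_s cos θ), so P = 363×9.81×(sin 25° + 0.15 cos 25°)/(cos 25° − 0.15 sin 25°) = 3560×0.5586/0.8429 = 2360 N.

P ≈ 2360 N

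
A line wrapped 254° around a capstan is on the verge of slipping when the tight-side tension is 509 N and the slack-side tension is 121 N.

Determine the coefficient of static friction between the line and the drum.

T₂/T₁ = e^{μβ} → μ = ln(T₂/T₁)/β.
β = 254° = 4.433 rad.
μ = ln(509/121)/4.433 = ln(4.207)/4.433 = 0.324.

μ ≈ 0.324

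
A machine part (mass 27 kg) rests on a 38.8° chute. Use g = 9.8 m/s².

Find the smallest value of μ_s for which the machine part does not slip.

At the slip threshold m g sin θ = μ_s m g cos θ, so μ_s,min = tan θ.
μ_s,min = tan 38.8° = 0.804.

μ_s,min ≈ 0.804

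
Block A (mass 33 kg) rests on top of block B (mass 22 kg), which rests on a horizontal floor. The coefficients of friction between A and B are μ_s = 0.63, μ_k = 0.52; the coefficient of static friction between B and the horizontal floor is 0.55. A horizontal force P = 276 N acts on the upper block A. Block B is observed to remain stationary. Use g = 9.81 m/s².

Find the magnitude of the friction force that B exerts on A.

f ≈ 168 N

The normal force B exerts on A is simply A's weight, N₁ = 323.7 N.
Maximum static friction on A from B: μ_s N₁ = 0.63×323.7 = 203.9 N.
Since P = 276 N > 203.9 N, A slides on B; the A–B friction is kinetic: f₁ = μ_k N₁ = 0.52×323.7 = 168 N.
By Newton's third law B feels 168 N forward from A. With B stationary, the floor's static friction on B balances it: f₂ = 168 N (well within μ_s(m_A+m_B)g = 296.8 N).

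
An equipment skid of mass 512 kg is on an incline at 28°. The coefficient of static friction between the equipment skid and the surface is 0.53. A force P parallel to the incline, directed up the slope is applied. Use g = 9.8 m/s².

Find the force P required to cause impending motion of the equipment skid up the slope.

P ≈ 4700 N

At impending motion up the slope, friction acts down-slope at its limit: f = μ_s N.
P is parallel to the surface, so N = m g cos θ = 4430 N.
Along the incline: P = m g sin θ + μ_s N = 2360 + 0.53×4430 = 4700 N.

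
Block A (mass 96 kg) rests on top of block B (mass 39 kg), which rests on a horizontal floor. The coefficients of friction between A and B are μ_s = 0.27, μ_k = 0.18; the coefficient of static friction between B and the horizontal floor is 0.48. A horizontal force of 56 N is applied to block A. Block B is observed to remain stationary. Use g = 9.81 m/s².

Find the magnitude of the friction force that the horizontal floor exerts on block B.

The normal force B exerts on A is simply A's weight, N₁ = 941.8 N.
Maximum static friction on A from B: μ_s N₁ = 0.27×941.8 = 254.3 N.
Since P = 56 N ≤ 254.3 N, A does not slip on B; friction on A equals P = 56 N.
By Newton's third law B feels 56 N forward from A. With B stationary, the floor's static friction on B balances it: f₂ = 56 N (well within μ_s(m_A+m_B)g = 635.7 N).

f ≈ 56 N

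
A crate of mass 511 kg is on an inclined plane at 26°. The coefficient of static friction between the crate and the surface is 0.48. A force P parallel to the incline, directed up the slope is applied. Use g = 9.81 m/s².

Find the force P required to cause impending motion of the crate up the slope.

P ≈ 4360 N

At impending motion up the slope, friction acts down-slope at its limit: f = μ_s N.
P is parallel to the surface, so N = m g cos θ = 4510 N.
Along the incline: P = m g sin θ + μ_s N = 2200 + 0.48×4510 = 4360 N.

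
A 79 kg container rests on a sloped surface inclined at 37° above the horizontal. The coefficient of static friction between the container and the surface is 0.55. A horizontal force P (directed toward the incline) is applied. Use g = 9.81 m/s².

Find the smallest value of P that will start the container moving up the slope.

P ≈ 1730 N

At impending motion up the slope, friction acts down-slope at its limit: f = μ_s N.
Perpendicular to the incline: N = m g cos θ + P sin θ.
Along the incline: P cos θ = m g sin θ + μ_s N = m g sin θ + μ_s (m g cos θ + P sin θ).
Solving, P (cos θ − μ_s sin θ) = m g (sin θ + μ_s cos θ), so P = 79×9.81×(sin 37° + 0.55 cos 37°)/(cos 37° − 0.55 sin 37°) = 775×1.041/0.4676 = 1730 N.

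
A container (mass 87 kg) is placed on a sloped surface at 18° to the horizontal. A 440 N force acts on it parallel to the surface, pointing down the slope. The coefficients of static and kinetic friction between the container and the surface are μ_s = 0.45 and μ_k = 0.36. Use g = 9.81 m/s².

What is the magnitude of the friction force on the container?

Normal force: N = m g cos θ = 87 × 9.81 × cos 18° = 811.7 N.
The friction needed for equilibrium is m g sin θ + P = 263.7 + 440 = 703.7 N, measured positive up-slope.
The static-friction ceiling is μ_s N = 0.45 × 811.7 = 365.3 N.
Since |703.7| > 365.3 N, static friction cannot hold it; the container slides down the incline and kinetic friction applies: f = μ_k N = 0.36 × 811.7 = 292 N.

f ≈ 292 N (up the incline)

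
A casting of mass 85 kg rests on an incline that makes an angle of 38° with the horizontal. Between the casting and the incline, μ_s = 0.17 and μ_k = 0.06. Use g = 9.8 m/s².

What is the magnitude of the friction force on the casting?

f ≈ 39.4 N (up the incline)

Perpendicular to the surface, N = m g cos θ = 85·9.8·cos 38° = 656.4 N.
Along the slope the weight component is m g sin θ = 512.8 N; friction must supply exactly this, acting up-slope.
Static friction can supply at most μ_s N = 111.6 N.
Since |512.8| > 111.6 N, static friction cannot hold it; the casting slides down the incline and kinetic friction applies: f = μ_k N = 0.06 × 656.4 = 39.4 N.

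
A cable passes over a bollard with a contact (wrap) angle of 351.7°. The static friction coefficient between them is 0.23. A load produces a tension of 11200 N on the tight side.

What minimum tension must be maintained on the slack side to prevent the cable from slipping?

T_min ≈ 2730 N

Capstan equation at impending slip: T_tight/T_slack = e^{μβ}.
β = 351.7° = 6.138 rad; e^{μβ} = e^{0.23×6.138} = 4.103.
T_slack = T_tight / e^{μβ} = 11200 / 4.103 = 2730 N.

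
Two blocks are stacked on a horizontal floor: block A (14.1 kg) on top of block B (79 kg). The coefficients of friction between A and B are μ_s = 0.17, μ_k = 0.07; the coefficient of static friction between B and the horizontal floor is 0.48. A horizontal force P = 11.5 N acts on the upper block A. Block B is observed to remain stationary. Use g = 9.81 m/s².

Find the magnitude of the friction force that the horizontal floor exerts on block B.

Normal force at the A–B interface: N₁ = m_A g = 138.3 N.
So the A–B interface can sustain at most μ_s N₁ = 23.51 N of static friction.
P = 11.5 N is within that limit, so A and B move together (both at rest); the A–B friction is simply f₁ = P = 11.5 N.
B experiences an equal 11.5 N forward from A (third law). B is in equilibrium, so the floor supplies f₂ = 11.5 N of static friction (limit μ_s(m_A+m_B)g = 438.4 N, not exceeded).

f ≈ 11.5 N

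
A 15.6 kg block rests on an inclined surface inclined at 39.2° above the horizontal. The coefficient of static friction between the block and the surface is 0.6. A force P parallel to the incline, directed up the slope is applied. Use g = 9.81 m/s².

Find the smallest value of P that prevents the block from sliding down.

The block tends to slide down (tan θ > μ_s), so at the point of impending slip friction acts up-slope at its limit: f = μ_s N.
P is parallel to the surface, so N = m g cos θ = 119 N.
Along the incline: P + μ_s N = m g sin θ, so P = 96.7 − 0.6×119 = 25.6 N.

P_min ≈ 25.6 N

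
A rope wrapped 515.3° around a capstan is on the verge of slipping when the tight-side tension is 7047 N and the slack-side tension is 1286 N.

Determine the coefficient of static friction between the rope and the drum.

T₂/T₁ = e^{μβ} → μ = ln(T₂/T₁)/β.
β = 515.3° = 8.994 rad.
μ = ln(7047/1286)/8.994 = ln(5.48)/8.994 = 0.189.

μ ≈ 0.189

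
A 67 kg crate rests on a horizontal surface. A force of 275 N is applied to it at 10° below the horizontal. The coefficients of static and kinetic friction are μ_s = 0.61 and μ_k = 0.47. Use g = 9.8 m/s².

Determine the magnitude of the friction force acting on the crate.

N = m g + P sin α = 656.6 + 275×sin 10° = 704.4 N.
The horizontal driving force is P cos α = 270.8 N, so equilibrium needs friction f = 270.8 N.
μ_s N = 0.61 × 704.4 = 429.7 N.
Since 270.8 N does not exceed the limit, the crate stays at rest and f = 271 N.

f ≈ 271 N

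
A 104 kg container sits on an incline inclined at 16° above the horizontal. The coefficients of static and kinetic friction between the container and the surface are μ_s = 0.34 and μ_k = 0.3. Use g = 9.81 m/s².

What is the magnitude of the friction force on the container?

The normal reaction is N = m g cos θ = 980.7 N.
For equilibrium along the incline, friction must balance the weight component: f = m g sin θ = 281.2 N up the slope.
Maximum static friction available: μ_s N = 0.34 × 980.7 = 333.4 N.
Since |281.2| ≤ 333.4 N, static friction is sufficient; f equals the required value, not μ_s N.

f ≈ 281 N (up the incline)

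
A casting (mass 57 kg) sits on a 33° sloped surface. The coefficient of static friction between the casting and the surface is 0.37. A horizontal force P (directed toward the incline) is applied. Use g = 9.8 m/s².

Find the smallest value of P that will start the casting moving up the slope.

P ≈ 750 N

At impending motion up the slope, friction acts down-slope at its limit: f = μ_s N.
Perpendicular to the incline: N = m g cos θ + P sin θ.
Along the incline: P cos θ = m g sin θ + μ_s N = m g sin θ + μ_s (m g cos θ + P sin θ).
Solving, P (cos θ − μ_s sin θ) = m g (sin θ + μ_s cos θ), so P = 57×9.8×(sin 33° + 0.37 cos 33°)/(cos 33° − 0.37 sin 33°) = 559×0.8549/0.6372 = 750 N.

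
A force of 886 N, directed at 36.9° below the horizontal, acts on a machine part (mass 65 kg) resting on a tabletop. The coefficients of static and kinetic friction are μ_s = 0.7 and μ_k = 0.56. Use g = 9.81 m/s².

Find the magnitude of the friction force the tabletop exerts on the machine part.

f ≈ 709 N

Vertical equilibrium gives N = m g + P sin α = 1170 N.
Horizontally, friction must balance P cos α = 708.5 N.
The static-friction limit is μ_s N = 818.7 N.
Since 708.5 N does not exceed the limit, the machine part stays at rest and f = 709 N.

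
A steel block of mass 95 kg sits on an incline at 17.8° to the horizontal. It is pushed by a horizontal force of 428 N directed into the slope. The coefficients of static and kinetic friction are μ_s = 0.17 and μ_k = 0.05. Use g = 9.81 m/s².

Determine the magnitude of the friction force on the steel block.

f ≈ 123 N (down the incline)

The horizontal push has a component P sin θ into the surface, so N = m g cos θ + P sin θ = 887.3 + 130.8 = 1018 N.
Along the incline, the net driving force (taking up-slope positive) is P cos θ − m g sin θ = 407.5 − 284.9 = 122.6 N, so equilibrium requires friction f = -122.6 N (down-slope).
Maximum static friction: μ_s N = 0.17 × 1018 = 173.1 N.
|f_req| = 122.6 ≤ 173.1 N → the steel block is in equilibrium; friction equals the required value.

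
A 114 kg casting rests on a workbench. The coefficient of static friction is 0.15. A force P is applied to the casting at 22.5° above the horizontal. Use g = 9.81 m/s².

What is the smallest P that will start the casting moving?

N = m g − P sin α (the pull lifts the casting).
At impending slip, P cos α = μ_s N = μ_s (m g − P sin α).
Solving: P (cos α + μ_s sin α) = μ_s m g → P = 0.15×1120/(cos 22.5° + 0.15 sin 22.5°) = 168/0.9813 = 171 N.

P ≈ 171 N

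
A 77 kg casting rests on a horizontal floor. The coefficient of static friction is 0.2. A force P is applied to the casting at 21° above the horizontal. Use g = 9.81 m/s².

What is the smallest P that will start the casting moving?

N = m g − P sin α (the pull lifts the casting).
At impending slip, P cos α = μ_s N = μ_s (m g − P sin α).
Solving: P (cos α + μ_s sin α) = μ_s m g → P = 0.2×755/(cos 21° + 0.2 sin 21°) = 151/1.005 = 150 N.

P ≈ 150 N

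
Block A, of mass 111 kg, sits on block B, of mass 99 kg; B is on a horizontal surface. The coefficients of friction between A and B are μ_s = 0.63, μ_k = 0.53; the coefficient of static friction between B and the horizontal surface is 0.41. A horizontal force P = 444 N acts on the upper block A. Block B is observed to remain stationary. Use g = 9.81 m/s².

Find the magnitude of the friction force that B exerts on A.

Normal force at the A–B interface: N₁ = m_A g = 1089 N.
Maximum static friction on A from B: μ_s N₁ = 0.63×1089 = 686 N.
P = 444 N is within that limit, so A and B move together (both at rest); the A–B friction is simply f₁ = P = 444 N.
B experiences an equal 444 N forward from A (third law). B is in equilibrium, so the floor supplies f₂ = 444 N of static friction (limit μ_s(m_A+m_B)g = 844.6 N, not exceeded).

f ≈ 444 N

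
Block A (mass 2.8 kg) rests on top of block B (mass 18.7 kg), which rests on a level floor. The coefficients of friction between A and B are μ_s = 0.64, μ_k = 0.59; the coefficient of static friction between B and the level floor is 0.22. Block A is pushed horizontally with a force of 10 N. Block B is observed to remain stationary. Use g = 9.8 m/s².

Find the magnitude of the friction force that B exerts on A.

Normal force at the A–B interface: N₁ = m_A g = 27.44 N.
So the A–B interface can sustain at most μ_s N₁ = 17.56 N of static friction.
Since P = 10 N ≤ 17.56 N, A does not slip on B; friction on A equals P = 10 N.
B experiences an equal 10 N forward from A (third law). B is in equilibrium, so the floor supplies f₂ = 10 N of static friction (limit μ_s(m_A+m_B)g = 46.35 N, not exceeded).

f ≈ 10 N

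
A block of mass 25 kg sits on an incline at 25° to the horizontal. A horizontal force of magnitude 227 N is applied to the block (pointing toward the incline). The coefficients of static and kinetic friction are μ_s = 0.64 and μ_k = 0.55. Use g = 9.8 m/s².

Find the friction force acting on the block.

Resolve perpendicular to the incline: N = m g cos θ + P sin θ = 25×9.8×cos 25° + 227×sin 25° = 318 N.
Along the incline, the net driving force (taking up-slope positive) is P cos θ − m g sin θ = 205.7 − 103.5 = 102.2 N, so equilibrium requires friction f = -102.2 N (down-slope).
The limit of static friction is μ_s N = 203.5 N.
Since 102.2 N is within the 203.5 N limit, the block stays put and friction is exactly 102 N.

f ≈ 102 N (down the incline)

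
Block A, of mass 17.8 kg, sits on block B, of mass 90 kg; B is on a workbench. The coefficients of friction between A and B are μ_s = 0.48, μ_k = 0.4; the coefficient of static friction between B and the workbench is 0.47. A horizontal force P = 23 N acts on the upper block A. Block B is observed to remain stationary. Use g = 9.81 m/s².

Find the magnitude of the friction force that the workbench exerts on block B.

Between the blocks, N₁ = m_A g = 174.6 N.
Maximum static friction on A from B: μ_s N₁ = 0.48×174.6 = 83.82 N.
P = 23 N is within that limit, so A and B move together (both at rest); the A–B friction is simply f₁ = P = 23 N.
B experiences an equal 23 N forward from A (third law). B is in equilibrium, so the floor supplies f₂ = 23 N of static friction (limit μ_s(m_A+m_B)g = 497 N, not exceeded).

f ≈ 23 N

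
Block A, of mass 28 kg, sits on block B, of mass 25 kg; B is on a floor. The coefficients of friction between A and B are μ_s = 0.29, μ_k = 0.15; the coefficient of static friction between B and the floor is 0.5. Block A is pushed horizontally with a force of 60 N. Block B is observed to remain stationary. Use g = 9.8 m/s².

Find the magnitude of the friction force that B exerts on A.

f ≈ 60 N

Normal force at the A–B interface: N₁ = m_A g = 274.4 N.
Maximum static friction on A from B: μ_s N₁ = 0.29×274.4 = 79.58 N.
P = 60 N is within that limit, so A and B move together (both at rest); the A–B friction is simply f₁ = P = 60 N.
B experiences an equal 60 N forward from A (third law). B is in equilibrium, so the floor supplies f₂ = 60 N of static friction (limit μ_s(m_A+m_B)g = 259.7 N, not exceeded).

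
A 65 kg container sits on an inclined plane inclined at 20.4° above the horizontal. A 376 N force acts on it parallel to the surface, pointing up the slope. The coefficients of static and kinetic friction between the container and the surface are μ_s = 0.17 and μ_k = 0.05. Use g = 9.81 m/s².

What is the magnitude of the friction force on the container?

f ≈ 29.9 N (down the incline)

Perpendicular to the surface, N = m g cos θ = 65·9.81·cos 20.4° = 597.7 N.
The friction needed for equilibrium is m g sin θ − P = 222.3 − 376 = -153.7 N, measured positive up-slope.
Maximum static friction available: μ_s N = 0.17 × 597.7 = 101.6 N.
|-153.7| exceeds 101.6 N, so the container slips up-slope; friction is kinetic, f = μ_k N = 0.05×597.7 = 29.9 N.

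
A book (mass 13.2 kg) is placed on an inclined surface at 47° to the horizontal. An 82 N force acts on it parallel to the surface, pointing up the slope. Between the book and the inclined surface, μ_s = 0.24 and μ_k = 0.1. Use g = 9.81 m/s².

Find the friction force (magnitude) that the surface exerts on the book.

f ≈ 12.7 N (up the incline)

The normal reaction is N = m g cos θ = 88.31 N.
The friction needed for equilibrium is m g sin θ − P = 94.7 − 82 = 12.7 N, measured positive up-slope.
Static friction can supply at most μ_s N = 21.2 N.
Since |12.7| ≤ 21.2 N, the book remains in static equilibrium and friction takes exactly the required value.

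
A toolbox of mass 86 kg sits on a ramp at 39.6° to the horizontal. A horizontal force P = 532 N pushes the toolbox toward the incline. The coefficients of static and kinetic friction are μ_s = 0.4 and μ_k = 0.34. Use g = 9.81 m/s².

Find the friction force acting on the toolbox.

f ≈ 128 N (up the incline)

Resolve perpendicular to the incline: N = m g cos θ + P sin θ = 86×9.81×cos 39.6° + 532×sin 39.6° = 989.2 N.
Parallel to the incline: P cos θ − m g sin θ = 409.9 − 537.8 = -127.9 N; the friction needed to balance this is 127.9 N acting up the slope.
The limit of static friction is μ_s N = 395.7 N.
Since 127.9 N is within the 395.7 N limit, the toolbox stays put and friction is exactly 128 N.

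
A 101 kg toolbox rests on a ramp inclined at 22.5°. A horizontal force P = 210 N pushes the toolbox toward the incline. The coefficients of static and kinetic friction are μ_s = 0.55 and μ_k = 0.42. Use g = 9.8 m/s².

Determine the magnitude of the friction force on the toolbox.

The horizontal push has a component P sin θ into the surface, so N = m g cos θ + P sin θ = 914.5 + 80.36 = 994.8 N.
Along the incline, the net driving force (taking up-slope positive) is P cos θ − m g sin θ = 194 − 378.8 = -184.8 N, so equilibrium requires friction f = 184.8 N (up-slope).
The limit of static friction is μ_s N = 547.2 N.
Since 184.8 N is within the 547.2 N limit, the toolbox stays put and friction is exactly 185 N.

f ≈ 185 N (up the incline)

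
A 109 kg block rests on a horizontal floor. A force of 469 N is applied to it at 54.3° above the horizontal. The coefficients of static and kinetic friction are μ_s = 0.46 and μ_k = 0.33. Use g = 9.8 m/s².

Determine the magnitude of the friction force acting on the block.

Vertical equilibrium gives N = m g − P sin α = 687.3 N.
For equilibrium, f = P cos α = 469×cos 54.3° = 273.7 N.
The static-friction limit is μ_s N = 316.2 N.
273.7 ≤ 316.2 N → static; friction equals the required 274 N.

f ≈ 274 N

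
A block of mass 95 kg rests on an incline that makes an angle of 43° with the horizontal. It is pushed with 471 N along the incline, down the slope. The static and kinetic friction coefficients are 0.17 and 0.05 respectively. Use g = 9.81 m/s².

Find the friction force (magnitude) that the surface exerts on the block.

f ≈ 34.1 N (up the incline)

Normal force: N = m g cos θ = 95 × 9.81 × cos 43° = 681.6 N.
The friction needed for equilibrium is m g sin θ + P = 635.6 + 471 = 1107 N, measured positive up-slope.
Static friction can supply at most μ_s N = 115.9 N.
|1107| exceeds 115.9 N, so the block slips down-slope; friction is kinetic, f = μ_k N = 0.05×681.6 = 34.1 N.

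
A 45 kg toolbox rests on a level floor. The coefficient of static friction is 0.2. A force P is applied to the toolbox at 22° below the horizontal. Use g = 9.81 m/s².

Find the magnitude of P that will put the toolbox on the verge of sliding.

P ≈ 104 N

N = m g + P sin α (the push presses the toolbox into the level floor).
At impending slip, P cos α = μ_s N = μ_s (m g + P sin α).
Solving: P (cos α − μ_s sin α) = μ_s m g → P = 0.2×441/(cos 22° − 0.2 sin 22°) = 88.3/0.8523 = 104 N.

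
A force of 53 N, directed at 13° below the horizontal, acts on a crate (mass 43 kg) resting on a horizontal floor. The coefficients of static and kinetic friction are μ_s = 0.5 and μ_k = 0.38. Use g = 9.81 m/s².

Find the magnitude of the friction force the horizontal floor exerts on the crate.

The vertical component of P adds to the normal force: N = m g + P sin α = 421.8 + 11.92 = 433.8 N.
For equilibrium, f = P cos α = 53×cos 13° = 51.64 N.
The static-friction limit is μ_s N = 216.9 N.
Since 51.64 N does not exceed the limit, the crate stays at rest and f = 51.6 N.

f ≈ 51.6 N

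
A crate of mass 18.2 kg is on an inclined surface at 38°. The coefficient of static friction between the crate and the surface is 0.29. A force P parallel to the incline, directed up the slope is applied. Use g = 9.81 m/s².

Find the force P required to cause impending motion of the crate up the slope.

At impending motion up the slope, friction acts down-slope at its limit: f = μ_s N.
P is parallel to the surface, so N = m g cos θ = 141 N.
Along the incline: P = m g sin θ + μ_s N = 110 + 0.29×141 = 151 N.

P ≈ 151 N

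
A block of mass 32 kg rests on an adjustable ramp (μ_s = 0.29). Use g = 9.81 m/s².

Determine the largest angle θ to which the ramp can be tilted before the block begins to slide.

θ_max ≈ 16.2°

At the slip threshold, m g sin θ = μ_s · m g cos θ, so tan θ = μ_s.
θ_max = arctan(0.29) = 16.2°.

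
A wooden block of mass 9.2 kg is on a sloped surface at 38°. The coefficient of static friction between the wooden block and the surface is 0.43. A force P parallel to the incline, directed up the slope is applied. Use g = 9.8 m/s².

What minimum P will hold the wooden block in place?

The wooden block tends to slide down (tan θ > μ_s), so at the point of impending slip friction acts up-slope at its limit: f = μ_s N.
P is parallel to the surface, so N = m g cos θ = 71 N.
Along the incline: P + μ_s N = m g sin θ, so P = 55.5 − 0.43×71 = 25 N.

P_min ≈ 25 N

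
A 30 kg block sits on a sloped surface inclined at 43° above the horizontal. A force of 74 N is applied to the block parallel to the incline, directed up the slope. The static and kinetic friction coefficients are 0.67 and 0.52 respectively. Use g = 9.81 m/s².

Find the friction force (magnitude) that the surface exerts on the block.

Perpendicular to the surface, N = m g cos θ = 30·9.81·cos 43° = 215.2 N.
For equilibrium along the incline the friction force must supply f = m g sin θ − P = 200.7 − 74 = 126.7 N (positive meaning up-slope).
The static-friction ceiling is μ_s N = 0.67 × 215.2 = 144.2 N.
Since |126.7| ≤ 144.2 N, static friction is sufficient; f equals the required value, not μ_s N.

f ≈ 127 N (up the incline)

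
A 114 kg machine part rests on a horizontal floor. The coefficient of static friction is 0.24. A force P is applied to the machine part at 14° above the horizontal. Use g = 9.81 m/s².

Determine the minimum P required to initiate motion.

N = m g − P sin α (the pull lifts the machine part).
At impending slip, P cos α = μ_s N = μ_s (m g − P sin α).
Solving: P (cos α + μ_s sin α) = μ_s m g → P = 0.24×1120/(cos 14° + 0.24 sin 14°) = 268/1.028 = 261 N.

P ≈ 261 N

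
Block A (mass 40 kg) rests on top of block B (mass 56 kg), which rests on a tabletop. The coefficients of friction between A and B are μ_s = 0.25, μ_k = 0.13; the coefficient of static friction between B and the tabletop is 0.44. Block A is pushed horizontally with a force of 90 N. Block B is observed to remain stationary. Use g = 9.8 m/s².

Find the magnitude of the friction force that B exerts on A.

Between the blocks, N₁ = m_A g = 392 N.
So the A–B interface can sustain at most μ_s N₁ = 98 N of static friction.
P = 90 N is within that limit, so A and B move together (both at rest); the A–B friction is simply f₁ = P = 90 N.
By Newton's third law B feels 90 N forward from A. With B stationary, the floor's static friction on B balances it: f₂ = 90 N (well within μ_s(m_A+m_B)g = 414 N).

f ≈ 90 N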